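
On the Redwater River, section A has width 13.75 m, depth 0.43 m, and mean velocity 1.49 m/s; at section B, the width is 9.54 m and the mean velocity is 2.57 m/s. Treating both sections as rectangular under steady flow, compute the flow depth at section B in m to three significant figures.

0.359 m

Q = A₁V₁ = (13.75×0.43) × 1.49 = 8.810 m³/s
d₂ = Q/(b₂ V₂) = 8.810/(9.54×2.57) = 0.3593 m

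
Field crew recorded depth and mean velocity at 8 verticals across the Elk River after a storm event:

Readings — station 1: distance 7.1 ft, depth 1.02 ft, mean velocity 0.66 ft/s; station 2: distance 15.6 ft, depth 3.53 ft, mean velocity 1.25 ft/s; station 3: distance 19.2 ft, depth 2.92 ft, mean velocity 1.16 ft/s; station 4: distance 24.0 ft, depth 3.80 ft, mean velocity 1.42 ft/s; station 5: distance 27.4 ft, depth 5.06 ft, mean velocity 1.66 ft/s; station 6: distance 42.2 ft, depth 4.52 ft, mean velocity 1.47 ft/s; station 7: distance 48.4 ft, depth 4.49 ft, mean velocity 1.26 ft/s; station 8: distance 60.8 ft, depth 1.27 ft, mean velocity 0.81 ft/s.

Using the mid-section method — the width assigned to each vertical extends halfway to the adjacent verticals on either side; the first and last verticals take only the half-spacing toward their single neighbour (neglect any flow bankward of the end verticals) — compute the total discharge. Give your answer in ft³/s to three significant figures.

w_1 = (15.6 − 7.1)/2 = 4.25 ft; q_1 = 0.66 × 1.02 × 4.25 = 2.861 ft³/s
w_2 = (19.2 − 7.1)/2 = 6.05 ft; q_2 = 1.25 × 3.53 × 6.05 = 26.70 ft³/s
w_3 = (24.0 − 15.6)/2 = 4.2 ft; q_3 = 1.16 × 2.92 × 4.2 = 14.23 ft³/s
w_4 = (27.4 − 19.2)/2 = 4.1 ft; q_4 = 1.42 × 3.80 × 4.1 = 22.12 ft³/s
w_5 = (42.2 − 24.0)/2 = 9.1 ft; q_5 = 1.66 × 5.06 × 9.1 = 76.44 ft³/s
w_6 = (48.4 − 27.4)/2 = 10.5 ft; q_6 = 1.47 × 4.52 × 10.5 = 69.77 ft³/s
w_7 = (60.8 − 42.2)/2 = 9.3 ft; q_7 = 1.26 × 4.49 × 9.3 = 52.61 ft³/s
w_8 = (60.8 − 48.4)/2 = 6.2 ft; q_8 = 0.81 × 1.27 × 6.2 = 6.378 ft³/s
Q = Σ qᵢ = 271.1 ft³/s

271 ft³/s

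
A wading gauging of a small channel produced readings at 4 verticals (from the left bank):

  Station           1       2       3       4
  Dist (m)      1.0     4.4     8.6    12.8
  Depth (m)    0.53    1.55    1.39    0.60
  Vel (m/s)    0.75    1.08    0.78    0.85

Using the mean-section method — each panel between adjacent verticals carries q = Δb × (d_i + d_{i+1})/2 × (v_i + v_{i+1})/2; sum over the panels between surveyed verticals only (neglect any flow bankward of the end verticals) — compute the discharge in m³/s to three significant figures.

12.4 m³/s

Panel 1-2: Δb = 3.4 m, d̄ = (0.53+1.55)/2 = 1.04, v̄ = (0.75+1.08)/2 = 0.915 → q = 3.4×1.04×0.915 = 3.235 m³/s
Panel 2-3: Δb = 4.2 m, d̄ = (1.55+1.39)/2 = 1.47, v̄ = (1.08+0.78)/2 = 0.93 → q = 4.2×1.47×0.93 = 5.742 m³/s
Panel 3-4: Δb = 4.2 m, d̄ = (1.39+0.60)/2 = 0.995, v̄ = (0.78+0.85)/2 = 0.815 → q = 4.2×0.995×0.815 = 3.406 m³/s
Q = Σ q = 12.38 m³/s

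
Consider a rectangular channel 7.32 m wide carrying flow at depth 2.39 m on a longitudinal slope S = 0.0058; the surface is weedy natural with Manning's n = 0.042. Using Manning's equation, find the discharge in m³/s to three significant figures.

40.6 m³/s

A = b·y = 7.32 × 2.39 = 17.49 m²
P = b + 2y = 7.32 + 2×2.39 = 12.10 m
R = A/P = 17.49/12.10 = 1.446 m
Q = (1/n)·A·R^(2/3)·S^(1/2) = (1/0.042) × 17.49 × 1.446^(2/3) × 0.0058^(1/2) = 40.56 m³/s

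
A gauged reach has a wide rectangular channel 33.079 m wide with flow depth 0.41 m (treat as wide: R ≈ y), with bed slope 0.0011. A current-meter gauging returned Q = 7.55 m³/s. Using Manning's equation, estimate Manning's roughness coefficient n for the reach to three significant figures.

0.0329

A = b·y = 33.079 × 0.41 = 13.56 m²
Wide channel: R ≈ y = 0.41 m
n = (1/Q)·A·R^(2/3)·S^(1/2) = (1/7.55) × 13.56 × 0.5519 × 0.03317 = 0.03288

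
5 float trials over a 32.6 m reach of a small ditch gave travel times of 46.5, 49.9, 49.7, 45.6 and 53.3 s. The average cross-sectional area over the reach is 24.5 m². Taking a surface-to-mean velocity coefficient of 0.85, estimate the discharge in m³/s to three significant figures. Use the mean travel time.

t̄ = (46.5 + 49.9 + 49.7 + 45.6 + 53.3) / 5 = 49 s
v_surface = L / t̄ = 32.6 / 49 = 0.6653 m/s
v_mean = 0.85 × 0.6653 = 0.5655 m/s
Q = A × v_mean = 24.5 × 0.5655 = 13.86 m³/s

13.9 m³/s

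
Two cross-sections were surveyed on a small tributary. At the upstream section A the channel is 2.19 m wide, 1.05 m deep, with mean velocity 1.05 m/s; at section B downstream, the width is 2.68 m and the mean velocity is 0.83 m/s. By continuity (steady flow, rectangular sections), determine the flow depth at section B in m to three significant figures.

Q = A₁V₁ = (2.19×1.05) × 1.05 = 2.414 m³/s
d₂ = Q/(b₂ V₂) = 2.414/(2.68×0.83) = 1.085 m

1.09 m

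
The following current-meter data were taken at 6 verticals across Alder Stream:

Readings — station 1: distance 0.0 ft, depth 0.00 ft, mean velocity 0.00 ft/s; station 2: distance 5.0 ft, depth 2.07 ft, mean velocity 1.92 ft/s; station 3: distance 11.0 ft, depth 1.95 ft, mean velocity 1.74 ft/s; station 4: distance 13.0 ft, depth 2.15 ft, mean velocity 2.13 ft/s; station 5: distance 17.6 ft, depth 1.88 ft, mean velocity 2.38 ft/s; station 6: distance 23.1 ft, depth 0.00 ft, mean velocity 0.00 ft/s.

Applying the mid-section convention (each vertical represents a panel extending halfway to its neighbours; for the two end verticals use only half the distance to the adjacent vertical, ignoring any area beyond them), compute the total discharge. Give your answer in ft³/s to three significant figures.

73.1 ft³/s

w_2 = (11.0 − 0.0)/2 = 5.5 ft; q_2 = 1.92 × 2.07 × 5.5 = 21.86 ft³/s
w_3 = (13.0 − 5.0)/2 = 4 ft; q_3 = 1.74 × 1.95 × 4 = 13.57 ft³/s
w_4 = (17.6 − 11.0)/2 = 3.3 ft; q_4 = 2.13 × 2.15 × 3.3 = 15.11 ft³/s
w_5 = (23.1 − 13.0)/2 = 5.05 ft; q_5 = 2.38 × 1.88 × 5.05 = 22.60 ft³/s
Stations 1, 6 contribute zero (depth or velocity is 0).
Q = Σ qᵢ = 73.14 ft³/s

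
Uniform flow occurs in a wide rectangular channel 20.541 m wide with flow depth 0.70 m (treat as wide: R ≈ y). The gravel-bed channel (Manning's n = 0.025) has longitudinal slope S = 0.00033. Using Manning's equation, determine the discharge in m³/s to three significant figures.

8.24 m³/s

A = b·y = 20.541 × 0.70 = 14.38 m²
Wide channel: R ≈ y = 0.70 m
Q = (1/n)·A·R^(2/3)·S^(1/2) = (1/0.025) × 14.38 × 0.7000^(2/3) × 0.00033^(1/2) = 8.237 m³/s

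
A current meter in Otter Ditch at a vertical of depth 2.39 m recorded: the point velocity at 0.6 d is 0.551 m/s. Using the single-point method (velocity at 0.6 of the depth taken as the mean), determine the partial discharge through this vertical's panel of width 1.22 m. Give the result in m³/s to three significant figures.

v̄ = v₀.₆ = 0.551 m/s
q = v̄ × d × w = 0.5510 × 2.39 × 1.22 = 1.607 m³/s

1.61 m³/s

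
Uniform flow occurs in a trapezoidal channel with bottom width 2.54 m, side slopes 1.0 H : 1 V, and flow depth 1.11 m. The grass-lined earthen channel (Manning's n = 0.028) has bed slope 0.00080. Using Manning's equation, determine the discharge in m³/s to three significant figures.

A = (b + z·y)·y = (2.54 + 1.0×1.11)×1.11 = 4.052 m²
P = b + 2y√(1+z²) = 2.54 + 2×1.11×√(1+1.0²) = 5.680 m
R = A/P = 4.052/5.680 = 0.7133 m
Q = (1/n)·A·R^(2/3)·S^(1/2) = (1/0.028) × 4.052 × 0.7133^(2/3) × 0.00080^(1/2) = 3.267 m³/s

3.27 m³/s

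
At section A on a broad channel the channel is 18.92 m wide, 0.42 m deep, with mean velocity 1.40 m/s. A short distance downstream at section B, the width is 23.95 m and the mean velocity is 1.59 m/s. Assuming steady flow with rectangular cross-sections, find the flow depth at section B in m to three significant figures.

0.292 m

Q = A₁V₁ = (18.92×0.42) × 1.40 = 11.12 m³/s
d₂ = Q/(b₂ V₂) = 11.12/(23.95×1.59) = 0.2921 m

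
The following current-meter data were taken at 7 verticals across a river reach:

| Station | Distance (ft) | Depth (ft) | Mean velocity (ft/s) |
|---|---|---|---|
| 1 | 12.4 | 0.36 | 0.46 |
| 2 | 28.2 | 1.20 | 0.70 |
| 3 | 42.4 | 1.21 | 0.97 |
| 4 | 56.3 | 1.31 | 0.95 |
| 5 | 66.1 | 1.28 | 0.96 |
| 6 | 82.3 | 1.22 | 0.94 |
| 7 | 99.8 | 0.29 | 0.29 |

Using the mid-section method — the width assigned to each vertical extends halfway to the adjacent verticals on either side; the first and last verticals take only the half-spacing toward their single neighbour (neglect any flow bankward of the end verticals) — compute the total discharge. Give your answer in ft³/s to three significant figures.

81.2 ft³/s

w_1 = (28.2 − 12.4)/2 = 7.9 ft; q_1 = 0.46 × 0.36 × 7.9 = 1.308 ft³/s
w_2 = (42.4 − 12.4)/2 = 15 ft; q_2 = 0.70 × 1.20 × 15 = 12.60 ft³/s
w_3 = (56.3 − 28.2)/2 = 14.05 ft; q_3 = 0.97 × 1.21 × 14.05 = 16.49 ft³/s
w_4 = (66.1 − 42.4)/2 = 11.85 ft; q_4 = 0.95 × 1.31 × 11.85 = 14.75 ft³/s
w_5 = (82.3 − 56.3)/2 = 13 ft; q_5 = 0.96 × 1.28 × 13 = 15.97 ft³/s
w_6 = (99.8 − 66.1)/2 = 16.85 ft; q_6 = 0.94 × 1.22 × 16.85 = 19.32 ft³/s
w_7 = (99.8 − 82.3)/2 = 8.75 ft; q_7 = 0.29 × 0.29 × 8.75 = 0.7359 ft³/s
Q = Σ qᵢ = 81.18 ft³/s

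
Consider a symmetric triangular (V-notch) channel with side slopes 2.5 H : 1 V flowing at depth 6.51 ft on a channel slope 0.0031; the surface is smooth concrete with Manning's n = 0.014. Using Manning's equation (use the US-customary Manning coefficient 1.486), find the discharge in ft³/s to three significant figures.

A = z·y² = 2.5×6.51² = 106.0 ft²
P = 2y√(1+z²) = 2×6.51×√(1+2.5²) = 35.06 ft
R = A/P = 106.0/35.06 = 3.022 ft
Q = (1.486/n)·A·R^(2/3)·S^(1/2) = (1.486/0.014) × 106.0 × 3.022^(2/3) × 0.0031^(1/2) = 1309 ft³/s

1310 ft³/s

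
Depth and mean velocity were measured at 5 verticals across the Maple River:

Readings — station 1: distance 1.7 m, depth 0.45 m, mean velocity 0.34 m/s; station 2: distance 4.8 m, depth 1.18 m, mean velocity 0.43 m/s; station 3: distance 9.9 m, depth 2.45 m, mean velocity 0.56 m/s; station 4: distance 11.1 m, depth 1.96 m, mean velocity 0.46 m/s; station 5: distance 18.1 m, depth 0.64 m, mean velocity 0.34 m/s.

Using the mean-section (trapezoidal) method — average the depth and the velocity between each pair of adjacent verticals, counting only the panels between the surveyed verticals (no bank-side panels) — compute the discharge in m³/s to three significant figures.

10.5 m³/s

Panel 1-2: Δb = 3.1 m, d̄ = (0.45+1.18)/2 = 0.815, v̄ = (0.34+0.43)/2 = 0.385 → q = 3.1×0.815×0.385 = 0.9727 m³/s
Panel 2-3: Δb = 5.1 m, d̄ = (1.18+2.45)/2 = 1.815, v̄ = (0.43+0.56)/2 = 0.495 → q = 5.1×1.815×0.495 = 4.582 m³/s
Panel 3-4: Δb = 1.2 m, d̄ = (2.45+1.96)/2 = 2.205, v̄ = (0.56+0.46)/2 = 0.51 → q = 1.2×2.205×0.51 = 1.349 m³/s
Panel 4-5: Δb = 7 m, d̄ = (1.96+0.64)/2 = 1.3, v̄ = (0.46+0.34)/2 = 0.4 → q = 7×1.3×0.4 = 3.640 m³/s
Q = Σ q = 10.54 m³/s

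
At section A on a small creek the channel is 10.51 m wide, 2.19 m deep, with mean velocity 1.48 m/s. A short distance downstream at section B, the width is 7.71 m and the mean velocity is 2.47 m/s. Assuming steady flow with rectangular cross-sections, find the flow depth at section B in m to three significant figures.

Q = A₁V₁ = (10.51×2.19) × 1.48 = 34.07 m³/s
d₂ = Q/(b₂ V₂) = 34.07/(7.71×2.47) = 1.789 m

1.79 m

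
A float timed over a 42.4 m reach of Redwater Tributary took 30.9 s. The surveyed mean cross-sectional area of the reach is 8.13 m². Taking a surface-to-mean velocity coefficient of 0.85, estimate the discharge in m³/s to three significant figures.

v_surface = L / t̄ = 42.4 / 30.9 = 1.372 m/s
v_mean = 0.85 × 1.372 = 1.166 m/s
Q = A × v_mean = 8.13 × 1.166 = 9.482 m³/s

9.48 m³/s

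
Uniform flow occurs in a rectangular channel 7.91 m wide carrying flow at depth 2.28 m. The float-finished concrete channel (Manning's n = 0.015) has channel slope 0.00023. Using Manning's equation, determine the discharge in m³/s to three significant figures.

23.3 m³/s

A = b·y = 7.91 × 2.28 = 18.03 m²
P = b + 2y = 7.91 + 2×2.28 = 12.47 m
R = A/P = 18.03/12.47 = 1.446 m
Q = (1/n)·A·R^(2/3)·S^(1/2) = (1/0.015) × 18.03 × 1.446^(2/3) × 0.00023^(1/2) = 23.32 m³/s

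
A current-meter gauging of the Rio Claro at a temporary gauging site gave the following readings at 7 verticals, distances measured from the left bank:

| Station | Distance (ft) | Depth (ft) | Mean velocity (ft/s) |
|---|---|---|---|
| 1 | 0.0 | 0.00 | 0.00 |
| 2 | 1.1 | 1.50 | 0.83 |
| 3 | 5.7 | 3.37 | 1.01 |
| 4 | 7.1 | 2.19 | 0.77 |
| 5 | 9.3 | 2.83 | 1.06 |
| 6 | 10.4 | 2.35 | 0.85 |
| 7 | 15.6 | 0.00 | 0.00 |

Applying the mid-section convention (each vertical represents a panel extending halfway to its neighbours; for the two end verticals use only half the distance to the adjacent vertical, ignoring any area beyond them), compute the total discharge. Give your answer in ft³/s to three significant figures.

28.0 ft³/s

w_2 = (5.7 − 0.0)/2 = 2.85 ft; q_2 = 0.83 × 1.50 × 2.85 = 3.548 ft³/s
w_3 = (7.1 − 1.1)/2 = 3 ft; q_3 = 1.01 × 3.37 × 3 = 10.21 ft³/s
w_4 = (9.3 − 5.7)/2 = 1.8 ft; q_4 = 0.77 × 2.19 × 1.8 = 3.035 ft³/s
w_5 = (10.4 − 7.1)/2 = 1.65 ft; q_5 = 1.06 × 2.83 × 1.65 = 4.950 ft³/s
w_6 = (15.6 − 9.3)/2 = 3.15 ft; q_6 = 0.85 × 2.35 × 3.15 = 6.292 ft³/s
Stations 1, 7 contribute zero (depth or velocity is 0).
Q = Σ qᵢ = 28.04 ft³/s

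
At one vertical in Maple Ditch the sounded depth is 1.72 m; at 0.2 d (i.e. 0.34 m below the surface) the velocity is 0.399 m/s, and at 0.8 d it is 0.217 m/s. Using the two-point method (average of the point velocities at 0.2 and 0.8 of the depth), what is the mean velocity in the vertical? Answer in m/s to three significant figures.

0.308 m/s

v̄ = (0.399 + 0.217) / 2 = 0.3080 m/s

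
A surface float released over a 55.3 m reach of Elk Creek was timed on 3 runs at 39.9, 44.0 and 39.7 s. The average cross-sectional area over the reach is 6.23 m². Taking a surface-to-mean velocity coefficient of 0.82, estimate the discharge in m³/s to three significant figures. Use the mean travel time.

6.86 m³/s

t̄ = (39.9 + 44.0 + 39.7) / 3 = 41.2 s
v_surface = L / t̄ = 55.3 / 41.2 = 1.342 m/s
v_mean = 0.82 × 1.342 = 1.101 m/s
Q = A × v_mean = 6.23 × 1.101 = 6.857 m³/s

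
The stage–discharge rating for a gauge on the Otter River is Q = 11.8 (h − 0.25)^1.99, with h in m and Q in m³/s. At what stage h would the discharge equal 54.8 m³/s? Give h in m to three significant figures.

h − h₀ = (Q/C)^(1/b) = (54.8/11.8)^(1/1.99) = 2.163 m
h = 0.25 + 2.163 = 2.413 m

2.41 m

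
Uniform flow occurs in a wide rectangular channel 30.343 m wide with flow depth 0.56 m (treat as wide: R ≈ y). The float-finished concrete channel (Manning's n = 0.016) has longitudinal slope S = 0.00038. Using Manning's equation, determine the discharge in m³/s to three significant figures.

A = b·y = 30.343 × 0.56 = 16.99 m²
Wide channel: R ≈ y = 0.56 m
Q = (1/n)·A·R^(2/3)·S^(1/2) = (1/0.016) × 16.99 × 0.5600^(2/3) × 0.00038^(1/2) = 14.07 m³/s

14.1 m³/s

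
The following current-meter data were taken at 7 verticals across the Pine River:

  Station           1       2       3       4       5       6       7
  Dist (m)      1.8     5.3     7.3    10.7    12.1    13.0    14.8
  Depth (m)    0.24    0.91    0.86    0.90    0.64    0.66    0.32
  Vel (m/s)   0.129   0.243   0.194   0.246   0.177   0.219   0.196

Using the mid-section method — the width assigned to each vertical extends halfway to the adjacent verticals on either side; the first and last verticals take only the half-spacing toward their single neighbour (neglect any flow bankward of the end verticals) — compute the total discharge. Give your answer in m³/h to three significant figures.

7290 m³/h

w_1 = (5.3 − 1.8)/2 = 1.75 m; q_1 = 0.129 × 0.24 × 1.75 = 0.05418 m³/s
w_2 = (7.3 − 1.8)/2 = 2.75 m; q_2 = 0.243 × 0.91 × 2.75 = 0.6081 m³/s
w_3 = (10.7 − 5.3)/2 = 2.7 m; q_3 = 0.194 × 0.86 × 2.7 = 0.4505 m³/s
w_4 = (12.1 − 7.3)/2 = 2.4 m; q_4 = 0.246 × 0.90 × 2.4 = 0.5314 m³/s
w_5 = (13.0 − 10.7)/2 = 1.15 m; q_5 = 0.177 × 0.64 × 1.15 = 0.1303 m³/s
w_6 = (14.8 − 12.1)/2 = 1.35 m; q_6 = 0.219 × 0.66 × 1.35 = 0.1951 m³/s
w_7 = (14.8 − 13.0)/2 = 0.9 m; q_7 = 0.196 × 0.32 × 0.9 = 0.05645 m³/s
Q = Σ qᵢ = 2.026 m³/s
= 2.026 × 3600 = 7293 m³/h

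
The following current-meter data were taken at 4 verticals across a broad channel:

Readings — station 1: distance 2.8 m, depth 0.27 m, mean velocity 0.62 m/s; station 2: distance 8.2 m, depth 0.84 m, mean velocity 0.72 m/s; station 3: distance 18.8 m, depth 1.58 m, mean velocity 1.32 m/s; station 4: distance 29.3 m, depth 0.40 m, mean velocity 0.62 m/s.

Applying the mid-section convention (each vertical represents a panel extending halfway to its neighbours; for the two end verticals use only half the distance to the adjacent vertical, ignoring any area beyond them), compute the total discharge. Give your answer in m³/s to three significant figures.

28.6 m³/s

w_1 = (8.2 − 2.8)/2 = 2.7 m; q_1 = 0.62 × 0.27 × 2.7 = 0.4520 m³/s
w_2 = (18.8 − 2.8)/2 = 8 m; q_2 = 0.72 × 0.84 × 8 = 4.838 m³/s
w_3 = (29.3 − 8.2)/2 = 10.55 m; q_3 = 1.32 × 1.58 × 10.55 = 22.00 m³/s
w_4 = (29.3 − 18.8)/2 = 5.25 m; q_4 = 0.62 × 0.40 × 5.25 = 1.302 m³/s
Q = Σ qᵢ = 28.60 m³/s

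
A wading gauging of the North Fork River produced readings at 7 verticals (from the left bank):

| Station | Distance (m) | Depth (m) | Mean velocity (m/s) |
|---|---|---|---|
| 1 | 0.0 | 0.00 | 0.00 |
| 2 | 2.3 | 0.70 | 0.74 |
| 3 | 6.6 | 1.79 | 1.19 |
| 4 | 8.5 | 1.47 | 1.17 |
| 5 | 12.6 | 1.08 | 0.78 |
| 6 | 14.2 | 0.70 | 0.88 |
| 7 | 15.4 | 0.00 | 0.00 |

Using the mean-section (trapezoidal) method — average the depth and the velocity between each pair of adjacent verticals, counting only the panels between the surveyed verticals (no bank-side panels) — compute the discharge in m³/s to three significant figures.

Panel 1-2: Δb = 2.3 m, d̄ = (0.00+0.70)/2 = 0.35, v̄ = (0.00+0.74)/2 = 0.37 → q = 2.3×0.35×0.37 = 0.2979 m³/s
Panel 2-3: Δb = 4.3 m, d̄ = (0.70+1.79)/2 = 1.245, v̄ = (0.74+1.19)/2 = 0.965 → q = 4.3×1.245×0.965 = 5.166 m³/s
Panel 3-4: Δb = 1.9 m, d̄ = (1.79+1.47)/2 = 1.63, v̄ = (1.19+1.17)/2 = 1.18 → q = 1.9×1.63×1.18 = 3.654 m³/s
Panel 4-5: Δb = 4.1 m, d̄ = (1.47+1.08)/2 = 1.275, v̄ = (1.17+0.78)/2 = 0.975 → q = 4.1×1.275×0.975 = 5.097 m³/s
Panel 5-6: Δb = 1.6 m, d̄ = (1.08+0.70)/2 = 0.89, v̄ = (0.78+0.88)/2 = 0.83 → q = 1.6×0.89×0.83 = 1.182 m³/s
Panel 6-7: Δb = 1.2 m, d̄ = (0.70+0.00)/2 = 0.35, v̄ = (0.88+0.00)/2 = 0.44 → q = 1.2×0.35×0.44 = 0.1848 m³/s
Q = Σ q = 15.58 m³/s

15.6 m³/s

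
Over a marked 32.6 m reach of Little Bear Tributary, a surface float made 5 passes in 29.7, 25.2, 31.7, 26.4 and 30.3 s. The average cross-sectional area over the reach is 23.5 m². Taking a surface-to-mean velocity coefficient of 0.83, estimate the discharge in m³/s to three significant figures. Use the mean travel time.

t̄ = (29.7 + 25.2 + 31.7 + 26.4 + 30.3) / 5 = 28.66 s
v_surface = L / t̄ = 32.6 / 28.66 = 1.137 m/s
v_mean = 0.83 × 1.137 = 0.9441 m/s
Q = A × v_mean = 23.5 × 0.9441 = 22.19 m³/s

22.2 m³/s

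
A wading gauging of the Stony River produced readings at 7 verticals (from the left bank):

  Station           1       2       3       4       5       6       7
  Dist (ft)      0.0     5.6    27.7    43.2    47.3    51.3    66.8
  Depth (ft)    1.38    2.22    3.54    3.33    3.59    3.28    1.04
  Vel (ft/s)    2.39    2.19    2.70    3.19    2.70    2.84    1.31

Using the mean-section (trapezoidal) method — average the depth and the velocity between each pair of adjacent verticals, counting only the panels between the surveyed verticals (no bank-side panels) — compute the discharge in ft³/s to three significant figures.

Panel 1-2: Δb = 5.6 ft, d̄ = (1.38+2.22)/2 = 1.8, v̄ = (2.39+2.19)/2 = 2.29 → q = 5.6×1.8×2.29 = 23.08 ft³/s
Panel 2-3: Δb = 22.1 ft, d̄ = (2.22+3.54)/2 = 2.88, v̄ = (2.19+2.70)/2 = 2.445 → q = 22.1×2.88×2.445 = 155.6 ft³/s
Panel 3-4: Δb = 15.5 ft, d̄ = (3.54+3.33)/2 = 3.435, v̄ = (2.70+3.19)/2 = 2.945 → q = 15.5×3.435×2.945 = 156.8 ft³/s
Panel 4-5: Δb = 4.1 ft, d̄ = (3.33+3.59)/2 = 3.46, v̄ = (3.19+2.70)/2 = 2.945 → q = 4.1×3.46×2.945 = 41.78 ft³/s
Panel 5-6: Δb = 4 ft, d̄ = (3.59+3.28)/2 = 3.435, v̄ = (2.70+2.84)/2 = 2.77 → q = 4×3.435×2.77 = 38.06 ft³/s
Panel 6-7: Δb = 15.5 ft, d̄ = (3.28+1.04)/2 = 2.16, v̄ = (2.84+1.31)/2 = 2.075 → q = 15.5×2.16×2.075 = 69.47 ft³/s
Q = Σ q = 484.8 ft³/s

485 ft³/s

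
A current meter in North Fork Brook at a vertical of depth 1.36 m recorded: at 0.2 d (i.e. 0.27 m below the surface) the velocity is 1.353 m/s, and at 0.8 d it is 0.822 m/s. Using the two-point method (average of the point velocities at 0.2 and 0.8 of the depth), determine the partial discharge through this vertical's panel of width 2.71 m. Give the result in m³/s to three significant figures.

4.01 m³/s

v̄ = (1.353 + 0.822) / 2 = 1.088 m/s
q = v̄ × d × w = 1.088 × 1.36 × 2.71 = 4.008 m³/s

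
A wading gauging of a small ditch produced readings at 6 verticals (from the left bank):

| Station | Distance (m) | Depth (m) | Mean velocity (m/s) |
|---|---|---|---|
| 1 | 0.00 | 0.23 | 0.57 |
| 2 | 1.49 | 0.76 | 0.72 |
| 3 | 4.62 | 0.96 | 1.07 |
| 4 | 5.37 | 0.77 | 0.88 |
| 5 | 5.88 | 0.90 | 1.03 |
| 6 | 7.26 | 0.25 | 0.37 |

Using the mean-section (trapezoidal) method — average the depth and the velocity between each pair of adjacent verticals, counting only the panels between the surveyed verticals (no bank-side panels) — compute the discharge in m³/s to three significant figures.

4.48 m³/s

Panel 1-2: Δb = 1.49 m, d̄ = (0.23+0.76)/2 = 0.495, v̄ = (0.57+0.72)/2 = 0.645 → q = 1.49×0.495×0.645 = 0.4757 m³/s
Panel 2-3: Δb = 3.13 m, d̄ = (0.76+0.96)/2 = 0.86, v̄ = (0.72+1.07)/2 = 0.895 → q = 3.13×0.86×0.895 = 2.409 m³/s
Panel 3-4: Δb = 0.75 m, d̄ = (0.96+0.77)/2 = 0.865, v̄ = (1.07+0.88)/2 = 0.975 → q = 0.75×0.865×0.975 = 0.6325 m³/s
Panel 4-5: Δb = 0.51 m, d̄ = (0.77+0.90)/2 = 0.835, v̄ = (0.88+1.03)/2 = 0.955 → q = 0.51×0.835×0.955 = 0.4067 m³/s
Panel 5-6: Δb = 1.38 m, d̄ = (0.90+0.25)/2 = 0.575, v̄ = (1.03+0.37)/2 = 0.7 → q = 1.38×0.575×0.7 = 0.5555 m³/s
Q = Σ q = 4.480 m³/s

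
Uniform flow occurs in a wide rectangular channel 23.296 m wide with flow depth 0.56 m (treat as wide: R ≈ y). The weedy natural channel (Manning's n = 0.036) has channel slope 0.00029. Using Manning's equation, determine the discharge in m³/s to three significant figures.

4.19 m³/s

A = b·y = 23.296 × 0.56 = 13.05 m²
Wide channel: R ≈ y = 0.56 m
Q = (1/n)·A·R^(2/3)·S^(1/2) = (1/0.036) × 13.05 × 0.5600^(2/3) × 0.00029^(1/2) = 4.193 m³/s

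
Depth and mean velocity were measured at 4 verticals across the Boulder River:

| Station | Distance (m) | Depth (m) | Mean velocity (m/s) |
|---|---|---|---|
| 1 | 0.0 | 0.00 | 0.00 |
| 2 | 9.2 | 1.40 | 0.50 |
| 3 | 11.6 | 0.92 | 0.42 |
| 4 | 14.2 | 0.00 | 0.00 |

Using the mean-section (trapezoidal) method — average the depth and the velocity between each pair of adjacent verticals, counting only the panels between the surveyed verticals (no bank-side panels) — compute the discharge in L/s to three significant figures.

Panel 1-2: Δb = 9.2 m, d̄ = (0.00+1.40)/2 = 0.7, v̄ = (0.00+0.50)/2 = 0.25 → q = 9.2×0.7×0.25 = 1.610 m³/s
Panel 2-3: Δb = 2.4 m, d̄ = (1.40+0.92)/2 = 1.16, v̄ = (0.50+0.42)/2 = 0.46 → q = 2.4×1.16×0.46 = 1.281 m³/s
Panel 3-4: Δb = 2.6 m, d̄ = (0.92+0.00)/2 = 0.46, v̄ = (0.42+0.00)/2 = 0.21 → q = 2.6×0.46×0.21 = 0.2512 m³/s
Q = Σ q = 3.142 m³/s
= 3.142 × 1000 = 3142 L/s

3140 L/s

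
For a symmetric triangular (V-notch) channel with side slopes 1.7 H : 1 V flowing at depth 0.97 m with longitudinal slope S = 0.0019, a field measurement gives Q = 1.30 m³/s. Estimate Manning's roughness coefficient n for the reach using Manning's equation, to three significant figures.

0.0300

A = z·y² = 1.7×0.97² = 1.600 m²
P = 2y√(1+z²) = 2×0.97×√(1+1.7²) = 3.826 m
R = A/P = 1.600/3.826 = 0.4180 m
n = (1/Q)·A·R^(2/3)·S^(1/2) = (1/1.30) × 1.600 × 0.5591 × 0.04359 = 0.02998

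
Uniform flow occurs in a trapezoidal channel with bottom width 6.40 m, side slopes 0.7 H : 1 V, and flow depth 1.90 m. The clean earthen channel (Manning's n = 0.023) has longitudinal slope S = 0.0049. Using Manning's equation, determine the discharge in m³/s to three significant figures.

A = (b + z·y)·y = (6.40 + 0.7×1.90)×1.90 = 14.69 m²
P = b + 2y√(1+z²) = 6.40 + 2×1.90×√(1+0.7²) = 11.04 m
R = A/P = 14.69/11.04 = 1.331 m
Q = (1/n)·A·R^(2/3)·S^(1/2) = (1/0.023) × 14.69 × 1.331^(2/3) × 0.0049^(1/2) = 54.07 m³/s

54.1 m³/s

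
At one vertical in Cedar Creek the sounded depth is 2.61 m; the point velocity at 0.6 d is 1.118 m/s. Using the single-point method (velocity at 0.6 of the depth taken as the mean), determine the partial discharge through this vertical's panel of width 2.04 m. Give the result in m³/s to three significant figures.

v̄ = v₀.₆ = 1.118 m/s
q = v̄ × d × w = 1.118 × 2.61 × 2.04 = 5.953 m³/s

5.95 m³/s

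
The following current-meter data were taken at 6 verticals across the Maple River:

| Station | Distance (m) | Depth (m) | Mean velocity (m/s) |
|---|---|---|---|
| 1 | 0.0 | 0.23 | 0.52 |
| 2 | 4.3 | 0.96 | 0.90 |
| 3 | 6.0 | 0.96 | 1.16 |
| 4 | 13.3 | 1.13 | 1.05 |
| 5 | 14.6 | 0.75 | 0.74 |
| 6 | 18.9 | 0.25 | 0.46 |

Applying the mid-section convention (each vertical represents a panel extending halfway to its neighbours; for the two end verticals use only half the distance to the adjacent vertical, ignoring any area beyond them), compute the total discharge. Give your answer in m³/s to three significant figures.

w_1 = (4.3 − 0.0)/2 = 2.15 m; q_1 = 0.52 × 0.23 × 2.15 = 0.2571 m³/s
w_2 = (6.0 − 0.0)/2 = 3 m; q_2 = 0.90 × 0.96 × 3 = 2.592 m³/s
w_3 = (13.3 − 4.3)/2 = 4.5 m; q_3 = 1.16 × 0.96 × 4.5 = 5.011 m³/s
w_4 = (14.6 − 6.0)/2 = 4.3 m; q_4 = 1.05 × 1.13 × 4.3 = 5.102 m³/s
w_5 = (18.9 − 13.3)/2 = 2.8 m; q_5 = 0.74 × 0.75 × 2.8 = 1.554 m³/s
w_6 = (18.9 − 14.6)/2 = 2.15 m; q_6 = 0.46 × 0.25 × 2.15 = 0.2473 m³/s
Q = Σ qᵢ = 14.76 m³/s

14.8 m³/s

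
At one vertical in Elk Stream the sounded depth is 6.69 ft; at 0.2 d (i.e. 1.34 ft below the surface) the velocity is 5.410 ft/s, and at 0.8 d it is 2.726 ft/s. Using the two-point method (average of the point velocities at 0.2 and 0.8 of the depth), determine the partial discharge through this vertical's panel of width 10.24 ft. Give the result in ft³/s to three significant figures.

279 ft³/s

v̄ = (5.410 + 2.726) / 2 = 4.068 ft/s
q = v̄ × d × w = 4.068 × 6.69 × 10.24 = 278.7 ft³/s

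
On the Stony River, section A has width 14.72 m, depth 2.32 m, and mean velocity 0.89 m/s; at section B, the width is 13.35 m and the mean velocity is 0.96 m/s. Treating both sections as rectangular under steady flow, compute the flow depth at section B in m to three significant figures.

Q = A₁V₁ = (14.72×2.32) × 0.89 = 30.39 m³/s
d₂ = Q/(b₂ V₂) = 30.39/(13.35×0.96) = 2.372 m

2.37 m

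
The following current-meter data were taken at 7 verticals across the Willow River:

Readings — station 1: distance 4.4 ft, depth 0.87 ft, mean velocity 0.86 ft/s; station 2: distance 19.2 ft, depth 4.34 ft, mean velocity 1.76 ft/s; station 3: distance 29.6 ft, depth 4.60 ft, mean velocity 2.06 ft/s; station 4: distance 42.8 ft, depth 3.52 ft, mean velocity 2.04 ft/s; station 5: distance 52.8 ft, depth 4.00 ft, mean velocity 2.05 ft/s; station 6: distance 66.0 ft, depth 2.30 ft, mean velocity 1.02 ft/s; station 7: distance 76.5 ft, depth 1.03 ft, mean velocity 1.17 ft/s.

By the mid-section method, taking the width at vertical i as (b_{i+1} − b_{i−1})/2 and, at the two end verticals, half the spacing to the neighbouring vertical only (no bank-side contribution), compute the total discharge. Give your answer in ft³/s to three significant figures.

426 ft³/s

w_1 = (19.2 − 4.4)/2 = 7.4 ft; q_1 = 0.86 × 0.87 × 7.4 = 5.537 ft³/s
w_2 = (29.6 − 4.4)/2 = 12.6 ft; q_2 = 1.76 × 4.34 × 12.6 = 96.24 ft³/s
w_3 = (42.8 − 19.2)/2 = 11.8 ft; q_3 = 2.06 × 4.60 × 11.8 = 111.8 ft³/s
w_4 = (52.8 − 29.6)/2 = 11.6 ft; q_4 = 2.04 × 3.52 × 11.6 = 83.30 ft³/s
w_5 = (66.0 − 42.8)/2 = 11.6 ft; q_5 = 2.05 × 4.00 × 11.6 = 95.12 ft³/s
w_6 = (76.5 − 52.8)/2 = 11.85 ft; q_6 = 1.02 × 2.30 × 11.85 = 27.80 ft³/s
w_7 = (76.5 − 66.0)/2 = 5.25 ft; q_7 = 1.17 × 1.03 × 5.25 = 6.327 ft³/s
Q = Σ qᵢ = 426.1 ft³/s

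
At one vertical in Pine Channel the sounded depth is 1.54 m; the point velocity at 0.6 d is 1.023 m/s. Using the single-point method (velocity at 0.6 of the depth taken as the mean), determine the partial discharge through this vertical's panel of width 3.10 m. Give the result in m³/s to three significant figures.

4.88 m³/s

v̄ = v₀.₆ = 1.023 m/s
q = v̄ × d × w = 1.023 × 1.54 × 3.10 = 4.884 m³/s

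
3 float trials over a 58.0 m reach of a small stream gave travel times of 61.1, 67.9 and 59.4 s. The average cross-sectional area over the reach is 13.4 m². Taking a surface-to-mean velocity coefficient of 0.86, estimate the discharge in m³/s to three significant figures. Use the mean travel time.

10.6 m³/s

t̄ = (61.1 + 67.9 + 59.4) / 3 = 62.8 s
v_surface = L / t̄ = 58.0 / 62.8 = 0.9236 m/s
v_mean = 0.86 × 0.9236 = 0.7943 m/s
Q = A × v_mean = 13.4 × 0.7943 = 10.64 m³/s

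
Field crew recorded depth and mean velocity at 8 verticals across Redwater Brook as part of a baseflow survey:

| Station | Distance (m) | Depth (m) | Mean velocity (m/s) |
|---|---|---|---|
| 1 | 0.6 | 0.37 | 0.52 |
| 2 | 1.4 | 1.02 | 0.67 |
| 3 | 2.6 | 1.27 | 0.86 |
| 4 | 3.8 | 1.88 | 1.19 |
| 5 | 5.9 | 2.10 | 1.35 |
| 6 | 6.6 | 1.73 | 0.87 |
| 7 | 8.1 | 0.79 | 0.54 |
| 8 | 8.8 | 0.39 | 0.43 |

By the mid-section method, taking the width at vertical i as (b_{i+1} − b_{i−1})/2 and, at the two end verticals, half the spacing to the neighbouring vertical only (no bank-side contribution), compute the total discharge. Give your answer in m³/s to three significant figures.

w_1 = (1.4 − 0.6)/2 = 0.4 m; q_1 = 0.52 × 0.37 × 0.4 = 0.07696 m³/s
w_2 = (2.6 − 0.6)/2 = 1 m; q_2 = 0.67 × 1.02 × 1 = 0.6834 m³/s
w_3 = (3.8 − 1.4)/2 = 1.2 m; q_3 = 0.86 × 1.27 × 1.2 = 1.311 m³/s
w_4 = (5.9 − 2.6)/2 = 1.65 m; q_4 = 1.19 × 1.88 × 1.65 = 3.691 m³/s
w_5 = (6.6 − 3.8)/2 = 1.4 m; q_5 = 1.35 × 2.10 × 1.4 = 3.969 m³/s
w_6 = (8.1 − 5.9)/2 = 1.1 m; q_6 = 0.87 × 1.73 × 1.1 = 1.656 m³/s
w_7 = (8.8 − 6.6)/2 = 1.1 m; q_7 = 0.54 × 0.79 × 1.1 = 0.4693 m³/s
w_8 = (8.8 − 8.1)/2 = 0.35 m; q_8 = 0.43 × 0.39 × 0.35 = 0.05870 m³/s
Q = Σ qᵢ = 11.91 m³/s

11.9 m³/s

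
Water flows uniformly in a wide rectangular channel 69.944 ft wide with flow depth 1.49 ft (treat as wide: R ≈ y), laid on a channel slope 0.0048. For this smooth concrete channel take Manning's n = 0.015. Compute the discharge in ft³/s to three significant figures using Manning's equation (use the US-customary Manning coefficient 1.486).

A = b·y = 69.944 × 1.49 = 104.2 ft²
Wide channel: R ≈ y = 1.49 ft
Q = (1.486/n)·A·R^(2/3)·S^(1/2) = (1.486/0.015) × 104.2 × 1.490^(2/3) × 0.0048^(1/2) = 933.1 ft³/s

933 ft³/s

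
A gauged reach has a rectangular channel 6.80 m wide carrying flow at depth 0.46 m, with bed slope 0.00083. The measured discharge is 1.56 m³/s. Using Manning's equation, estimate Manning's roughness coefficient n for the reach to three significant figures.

A = b·y = 6.80 × 0.46 = 3.128 m²
P = b + 2y = 6.80 + 2×0.46 = 7.720 m
R = A/P = 3.128/7.720 = 0.4052 m
n = (1/Q)·A·R^(2/3)·S^(1/2) = (1/1.56) × 3.128 × 0.5476 × 0.02881 = 0.03163

0.0316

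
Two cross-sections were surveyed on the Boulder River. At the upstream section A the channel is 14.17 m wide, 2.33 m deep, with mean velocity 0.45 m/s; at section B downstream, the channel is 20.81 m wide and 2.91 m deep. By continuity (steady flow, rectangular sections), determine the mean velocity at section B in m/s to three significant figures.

0.245 m/s

Q = A₁V₁ = (14.17×2.33) × 0.45 = 14.86 m³/s
A₂ = 20.81 × 2.91 = 60.56 m²
V₂ = Q/A₂ = 14.86/60.56 = 0.2453 m/s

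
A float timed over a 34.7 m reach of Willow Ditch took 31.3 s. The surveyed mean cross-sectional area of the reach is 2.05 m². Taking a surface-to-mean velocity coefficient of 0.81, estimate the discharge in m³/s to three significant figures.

1.84 m³/s

v_surface = L / t̄ = 34.7 / 31.3 = 1.109 m/s
v_mean = 0.81 × 1.109 = 0.8980 m/s
Q = A × v_mean = 2.05 × 0.8980 = 1.841 m³/s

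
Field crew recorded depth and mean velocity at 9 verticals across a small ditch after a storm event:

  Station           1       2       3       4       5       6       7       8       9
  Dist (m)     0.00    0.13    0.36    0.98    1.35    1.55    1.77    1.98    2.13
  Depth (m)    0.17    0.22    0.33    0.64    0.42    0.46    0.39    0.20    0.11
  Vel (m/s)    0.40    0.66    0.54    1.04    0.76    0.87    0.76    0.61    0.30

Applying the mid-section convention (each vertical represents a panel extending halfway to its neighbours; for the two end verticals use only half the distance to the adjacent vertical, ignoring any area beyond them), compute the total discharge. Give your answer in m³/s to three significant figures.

0.699 m³/s

w_1 = (0.13 − 0.00)/2 = 0.065 m; q_1 = 0.40 × 0.17 × 0.065 = 0.004420 m³/s
w_2 = (0.36 − 0.00)/2 = 0.18 m; q_2 = 0.66 × 0.22 × 0.18 = 0.02614 m³/s
w_3 = (0.98 − 0.13)/2 = 0.425 m; q_3 = 0.54 × 0.33 × 0.425 = 0.07574 m³/s
w_4 = (1.35 − 0.36)/2 = 0.495 m; q_4 = 1.04 × 0.64 × 0.495 = 0.3295 m³/s
w_5 = (1.55 − 0.98)/2 = 0.285 m; q_5 = 0.76 × 0.42 × 0.285 = 0.09097 m³/s
w_6 = (1.77 − 1.35)/2 = 0.21 m; q_6 = 0.87 × 0.46 × 0.21 = 0.08404 m³/s
w_7 = (1.98 − 1.55)/2 = 0.215 m; q_7 = 0.76 × 0.39 × 0.215 = 0.06373 m³/s
w_8 = (2.13 − 1.77)/2 = 0.18 m; q_8 = 0.61 × 0.20 × 0.18 = 0.02196 m³/s
w_9 = (2.13 − 1.98)/2 = 0.075 m; q_9 = 0.30 × 0.11 × 0.075 = 0.002475 m³/s
Q = Σ qᵢ = 0.6989 m³/s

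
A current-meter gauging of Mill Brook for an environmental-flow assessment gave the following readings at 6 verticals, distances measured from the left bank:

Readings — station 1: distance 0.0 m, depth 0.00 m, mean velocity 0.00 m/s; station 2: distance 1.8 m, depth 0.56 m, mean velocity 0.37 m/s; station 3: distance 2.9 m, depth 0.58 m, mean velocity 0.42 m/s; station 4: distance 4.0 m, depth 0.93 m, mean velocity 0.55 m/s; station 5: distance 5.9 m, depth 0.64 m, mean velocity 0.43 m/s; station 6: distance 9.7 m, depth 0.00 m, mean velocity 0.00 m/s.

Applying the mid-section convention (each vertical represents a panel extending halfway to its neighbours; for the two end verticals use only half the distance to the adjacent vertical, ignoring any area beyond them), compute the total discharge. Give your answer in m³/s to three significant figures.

w_2 = (2.9 − 0.0)/2 = 1.45 m; q_2 = 0.37 × 0.56 × 1.45 = 0.3004 m³/s
w_3 = (4.0 − 1.8)/2 = 1.1 m; q_3 = 0.42 × 0.58 × 1.1 = 0.2680 m³/s
w_4 = (5.9 − 2.9)/2 = 1.5 m; q_4 = 0.55 × 0.93 × 1.5 = 0.7673 m³/s
w_5 = (9.7 − 4.0)/2 = 2.85 m; q_5 = 0.43 × 0.64 × 2.85 = 0.7843 m³/s
Stations 1, 6 contribute zero (depth or velocity is 0).
Q = Σ qᵢ = 2.120 m³/s

2.12 m³/s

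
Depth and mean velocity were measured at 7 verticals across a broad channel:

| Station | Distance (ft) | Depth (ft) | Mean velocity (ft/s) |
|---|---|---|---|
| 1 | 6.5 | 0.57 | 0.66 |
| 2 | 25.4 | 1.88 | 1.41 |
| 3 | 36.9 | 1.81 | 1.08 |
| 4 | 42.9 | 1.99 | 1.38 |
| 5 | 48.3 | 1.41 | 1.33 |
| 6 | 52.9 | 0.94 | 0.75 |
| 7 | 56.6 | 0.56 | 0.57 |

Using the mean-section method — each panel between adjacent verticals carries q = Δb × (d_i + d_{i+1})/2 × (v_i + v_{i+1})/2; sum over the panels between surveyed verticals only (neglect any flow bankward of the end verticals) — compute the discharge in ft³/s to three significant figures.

Panel 1-2: Δb = 18.9 ft, d̄ = (0.57+1.88)/2 = 1.225, v̄ = (0.66+1.41)/2 = 1.035 → q = 18.9×1.225×1.035 = 23.96 ft³/s
Panel 2-3: Δb = 11.5 ft, d̄ = (1.88+1.81)/2 = 1.845, v̄ = (1.41+1.08)/2 = 1.245 → q = 11.5×1.845×1.245 = 26.42 ft³/s
Panel 3-4: Δb = 6 ft, d̄ = (1.81+1.99)/2 = 1.9, v̄ = (1.08+1.38)/2 = 1.23 → q = 6×1.9×1.23 = 14.02 ft³/s
Panel 4-5: Δb = 5.4 ft, d̄ = (1.99+1.41)/2 = 1.7, v̄ = (1.38+1.33)/2 = 1.355 → q = 5.4×1.7×1.355 = 12.44 ft³/s
Panel 5-6: Δb = 4.6 ft, d̄ = (1.41+0.94)/2 = 1.175, v̄ = (1.33+0.75)/2 = 1.04 → q = 4.6×1.175×1.04 = 5.621 ft³/s
Panel 6-7: Δb = 3.7 ft, d̄ = (0.94+0.56)/2 = 0.75, v̄ = (0.75+0.57)/2 = 0.66 → q = 3.7×0.75×0.66 = 1.832 ft³/s
Q = Σ q = 84.29 ft³/s

84.3 ft³/s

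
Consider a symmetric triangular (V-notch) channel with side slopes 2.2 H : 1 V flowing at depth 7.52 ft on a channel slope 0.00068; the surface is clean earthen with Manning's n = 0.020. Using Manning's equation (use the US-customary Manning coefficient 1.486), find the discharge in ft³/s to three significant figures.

A = z·y² = 2.2×7.52² = 124.4 ft²
P = 2y√(1+z²) = 2×7.52×√(1+2.2²) = 36.35 ft
R = A/P = 124.4/36.35 = 3.423 ft
Q = (1.486/n)·A·R^(2/3)·S^(1/2) = (1.486/0.020) × 124.4 × 3.423^(2/3) × 0.00068^(1/2) = 547.5 ft³/s

547 ft³/s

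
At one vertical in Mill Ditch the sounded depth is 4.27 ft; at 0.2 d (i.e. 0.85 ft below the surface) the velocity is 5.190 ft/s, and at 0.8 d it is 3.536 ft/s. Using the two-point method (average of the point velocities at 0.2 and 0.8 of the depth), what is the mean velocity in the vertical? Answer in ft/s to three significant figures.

4.36 ft/s

v̄ = (5.190 + 3.536) / 2 = 4.363 ft/s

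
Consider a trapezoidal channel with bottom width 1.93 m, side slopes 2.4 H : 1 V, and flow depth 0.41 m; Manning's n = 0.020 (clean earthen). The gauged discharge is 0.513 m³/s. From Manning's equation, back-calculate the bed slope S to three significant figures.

0.000377

A = (b + z·y)·y = (1.93 + 2.4×0.41)×0.41 = 1.195 m²
P = b + 2y√(1+z²) = 1.93 + 2×0.41×√(1+2.4²) = 4.062 m
R = A/P = 1.195/4.062 = 0.2941 m
S = (Q·n / (1·A·R^(2/3)))² = (0.513×0.020 / (1×1.195×0.4423))² = 0.0003770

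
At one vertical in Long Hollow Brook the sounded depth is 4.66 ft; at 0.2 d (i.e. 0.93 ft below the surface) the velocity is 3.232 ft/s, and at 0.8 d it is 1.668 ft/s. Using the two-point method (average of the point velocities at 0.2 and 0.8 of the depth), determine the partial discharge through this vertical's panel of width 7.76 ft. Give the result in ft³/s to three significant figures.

v̄ = (3.232 + 1.668) / 2 = 2.450 ft/s
q = v̄ × d × w = 2.450 × 4.66 × 7.76 = 88.60 ft³/s

88.6 ft³/s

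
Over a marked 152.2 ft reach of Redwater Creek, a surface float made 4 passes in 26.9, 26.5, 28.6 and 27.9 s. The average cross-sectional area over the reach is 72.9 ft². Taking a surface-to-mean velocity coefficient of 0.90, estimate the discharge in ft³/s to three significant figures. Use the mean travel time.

363 ft³/s

t̄ = (26.9 + 26.5 + 28.6 + 27.9) / 4 = 27.475 s
v_surface = L / t̄ = 152.2 / 27.475 = 5.540 ft/s
v_mean = 0.90 × 5.540 = 4.986 ft/s
Q = A × v_mean = 72.9 × 4.986 = 363.5 ft³/s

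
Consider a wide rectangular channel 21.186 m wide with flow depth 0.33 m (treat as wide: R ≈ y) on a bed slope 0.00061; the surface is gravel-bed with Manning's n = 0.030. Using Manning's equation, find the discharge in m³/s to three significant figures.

2.75 m³/s

A = b·y = 21.186 × 0.33 = 6.991 m²
Wide channel: R ≈ y = 0.33 m
Q = (1/n)·A·R^(2/3)·S^(1/2) = (1/0.030) × 6.991 × 0.3300^(2/3) × 0.00061^(1/2) = 2.749 m³/s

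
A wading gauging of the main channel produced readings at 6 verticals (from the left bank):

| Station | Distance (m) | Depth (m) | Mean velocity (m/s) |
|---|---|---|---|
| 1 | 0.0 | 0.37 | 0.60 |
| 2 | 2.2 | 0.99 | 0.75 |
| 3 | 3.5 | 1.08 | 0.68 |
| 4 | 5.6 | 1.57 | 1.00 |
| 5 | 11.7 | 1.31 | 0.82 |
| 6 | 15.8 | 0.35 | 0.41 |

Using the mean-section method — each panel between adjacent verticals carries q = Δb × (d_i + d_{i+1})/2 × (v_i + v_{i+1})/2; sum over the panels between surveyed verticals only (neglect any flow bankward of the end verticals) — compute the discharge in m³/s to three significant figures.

14.4 m³/s

Panel 1-2: Δb = 2.2 m, d̄ = (0.37+0.99)/2 = 0.68, v̄ = (0.60+0.75)/2 = 0.675 → q = 2.2×0.68×0.675 = 1.010 m³/s
Panel 2-3: Δb = 1.3 m, d̄ = (0.99+1.08)/2 = 1.035, v̄ = (0.75+0.68)/2 = 0.715 → q = 1.3×1.035×0.715 = 0.9620 m³/s
Panel 3-4: Δb = 2.1 m, d̄ = (1.08+1.57)/2 = 1.325, v̄ = (0.68+1.00)/2 = 0.84 → q = 2.1×1.325×0.84 = 2.337 m³/s
Panel 4-5: Δb = 6.1 m, d̄ = (1.57+1.31)/2 = 1.44, v̄ = (1.00+0.82)/2 = 0.91 → q = 6.1×1.44×0.91 = 7.993 m³/s
Panel 5-6: Δb = 4.1 m, d̄ = (1.31+0.35)/2 = 0.83, v̄ = (0.82+0.41)/2 = 0.615 → q = 4.1×0.83×0.615 = 2.093 m³/s
Q = Σ q = 14.40 m³/s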